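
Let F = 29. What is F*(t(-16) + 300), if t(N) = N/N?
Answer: 8729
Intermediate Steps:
t(N) = 1
F*(t(-16) + 300) = 29*(1 + 300) = 29*301 = 8729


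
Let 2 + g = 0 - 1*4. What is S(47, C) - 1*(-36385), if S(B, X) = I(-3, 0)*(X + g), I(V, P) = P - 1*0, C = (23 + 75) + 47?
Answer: 36385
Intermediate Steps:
C = 145 (C = 98 + 47 = 145)
I(V, P) = P (I(V, P) = P + 0 = P)
g = -6 (g = -2 + (0 - 1*4) = -2 + (0 - 4) = -2 - 4 = -6)
S(B, X) = 0 (S(B, X) = 0*(X - 6) = 0*(-6 + X) = 0)
S(47, C) - 1*(-36385) = 0 - 1*(-36385) = 0 + 36385 = 36385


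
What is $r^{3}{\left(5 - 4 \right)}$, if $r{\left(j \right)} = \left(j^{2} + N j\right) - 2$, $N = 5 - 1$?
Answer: $27$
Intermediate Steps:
$N = 4$ ($N = 5 - 1 = 4$)
$r{\left(j \right)} = -2 + j^{2} + 4 j$ ($r{\left(j \right)} = \left(j^{2} + 4 j\right) - 2 = -2 + j^{2} + 4 j$)
$r^{3}{\left(5 - 4 \right)} = \left(-2 + \left(5 - 4\right)^{2} + 4 \left(5 - 4\right)\right)^{3} = \left(-2 + 1^{2} + 4 \cdot 1\right)^{3} = \left(-2 + 1 + 4\right)^{3} = 3^{3} = 27$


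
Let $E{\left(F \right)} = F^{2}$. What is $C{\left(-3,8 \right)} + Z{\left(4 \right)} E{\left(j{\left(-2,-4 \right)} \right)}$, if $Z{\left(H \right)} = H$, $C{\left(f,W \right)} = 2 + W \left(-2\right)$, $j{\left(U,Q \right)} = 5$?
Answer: $86$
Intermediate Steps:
$C{\left(f,W \right)} = 2 - 2 W$
$C{\left(-3,8 \right)} + Z{\left(4 \right)} E{\left(j{\left(-2,-4 \right)} \right)} = \left(2 - 16\right) + 4 \cdot 5^{2} = \left(2 - 16\right) + 4 \cdot 25 = -14 + 100 = 86$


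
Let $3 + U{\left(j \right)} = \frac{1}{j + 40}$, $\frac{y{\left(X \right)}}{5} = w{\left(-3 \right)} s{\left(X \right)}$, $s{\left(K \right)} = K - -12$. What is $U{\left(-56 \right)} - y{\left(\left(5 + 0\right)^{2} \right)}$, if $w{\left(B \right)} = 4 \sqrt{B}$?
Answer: $- \frac{49}{16} - 740 i \sqrt{3} \approx -3.0625 - 1281.7 i$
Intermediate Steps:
$s{\left(K \right)} = 12 + K$ ($s{\left(K \right)} = K + 12 = 12 + K$)
$y{\left(X \right)} = 20 i \sqrt{3} \left(12 + X\right)$ ($y{\left(X \right)} = 5 \cdot 4 \sqrt{-3} \left(12 + X\right) = 5 \cdot 4 i \sqrt{3} \left(12 + X\right) = 20 i \sqrt{3} \left(12 + X\right)$)
$U{\left(j \right)} = -3 + \frac{1}{40 + j}$ ($U{\left(j \right)} = -3 + \frac{1}{j + 40} = -3 + \frac{1}{40 + j}$)
$U{\left(-56 \right)} - y{\left(\left(5 + 0\right)^{2} \right)} = \frac{-119 - -168}{40 - 56} - 20 i \sqrt{3} \left(12 + \left(5 + 0\right)^{2}\right) = \frac{-119 + 168}{-16} - 20 i \sqrt{3} \left(12 + 5^{2}\right) = \left(- \frac{1}{16}\right) 49 - 20 i \sqrt{3} \left(12 + 25\right) = - \frac{49}{16} - 20 i \sqrt{3} \cdot 37 = - \frac{49}{16} - 740 i \sqrt{3}$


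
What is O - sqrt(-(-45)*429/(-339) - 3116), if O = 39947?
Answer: 39947 - 59*I*sqrt(11639)/113 ≈ 39947.0 - 56.329*I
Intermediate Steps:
O - sqrt(-(-45)*429/(-339) - 3116) = 39947 - sqrt(-(-45)*429/(-339) - 3116) = 39947 - sqrt(-(-45)*429*(-1/339) - 3116) = 39947 - sqrt(-(-45)*(-143)/113 - 3116) = 39947 - sqrt(-1*6435/113 - 3116) = 39947 - sqrt(-6435/113 - 3116) = 39947 - sqrt(-358543/113) = 39947 - 59*I*sqrt(11639)/113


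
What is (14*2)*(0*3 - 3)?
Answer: -84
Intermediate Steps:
(14*2)*(0*3 - 3) = 28*(0 - 3) = 28*(-3) = -84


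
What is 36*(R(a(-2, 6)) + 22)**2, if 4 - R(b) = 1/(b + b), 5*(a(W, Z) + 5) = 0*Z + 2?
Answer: 12981609/529 ≈ 24540.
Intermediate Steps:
a(W, Z) = -23/5 (a(W, Z) = -5 + (0*Z + 2)/5 = -5 + (0 + 2)/5 = -5 + (1/5)*2 = -5 + 2/5 = -23/5)
R(b) = 4 - 1/(2*b) (R(b) = 4 - 1/(b + b) = 4 - 1/(2*b))
36*(R(a(-2, 6)) + 22)**2 = 36*((4 - 1/(2*(-23/5))) + 22)**2 = 36*((4 - 1/2*(-5/23)) + 22)**2 = 36*((4 + 5/46) + 22)**2 = 36*(189/46 + 22)**2 = 36*(1201/46)**2 = 36*(1442401/2116) = 12981609/529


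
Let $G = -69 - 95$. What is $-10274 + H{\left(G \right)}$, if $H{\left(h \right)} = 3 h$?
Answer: $-10766$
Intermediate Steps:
$G = -164$ ($G = -69 - 95 = -164$)
$-10274 + H{\left(G \right)} = -10274 + 3 \left(-164\right) = -10274 - 492 = -10766$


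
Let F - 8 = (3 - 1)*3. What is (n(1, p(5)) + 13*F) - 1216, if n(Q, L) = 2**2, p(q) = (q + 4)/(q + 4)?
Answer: -1030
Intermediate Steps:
p(q) = 1 (p(q) = (4 + q)/(4 + q) = 1)
n(Q, L) = 4
F = 14 (F = 8 + (3 - 1)*3 = 8 + 2*3 = 8 + 6 = 14)
(n(1, p(5)) + 13*F) - 1216 = (4 + 13*14) - 1216 = (4 + 182) - 1216 = 186 - 1216 = -1030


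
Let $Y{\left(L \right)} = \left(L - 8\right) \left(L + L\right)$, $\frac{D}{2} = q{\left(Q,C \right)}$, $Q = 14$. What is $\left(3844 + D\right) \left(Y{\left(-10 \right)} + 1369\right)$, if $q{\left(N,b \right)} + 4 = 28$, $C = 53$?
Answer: $6729268$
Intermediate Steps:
$q{\left(N,b \right)} = 24$ ($q{\left(N,b \right)} = -4 + 28 = 24$)
$D = 48$ ($D = 2 \cdot 24 = 48$)
$Y{\left(L \right)} = 2 L \left(-8 + L\right)$ ($Y{\left(L \right)} = \left(-8 + L\right) 2 L = 2 L \left(-8 + L\right)$)
$\left(3844 + D\right) \left(Y{\left(-10 \right)} + 1369\right) = \left(3844 + 48\right) \left(2 \left(-10\right) \left(-8 - 10\right) + 1369\right) = 3892 \left(2 \left(-10\right) \left(-18\right) + 1369\right) = 3892 \left(360 + 1369\right) = 3892 \cdot 1729 = 6729268$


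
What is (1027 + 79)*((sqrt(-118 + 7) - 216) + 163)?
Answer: -58618 + 1106*I*sqrt(111) ≈ -58618.0 + 11652.0*I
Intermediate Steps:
(1027 + 79)*((sqrt(-118 + 7) - 216) + 163) = 1106*((sqrt(-111) - 216) + 163) = 1106*((I*sqrt(111) - 216) + 163) = 1106*((-216 + I*sqrt(111)) + 163) = 1106*(-53 + I*sqrt(111)) = -58618 + 1106*I*sqrt(111)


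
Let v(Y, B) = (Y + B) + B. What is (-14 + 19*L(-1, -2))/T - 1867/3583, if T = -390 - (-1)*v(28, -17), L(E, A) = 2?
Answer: -68777/118239 ≈ -0.58168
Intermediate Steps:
v(Y, B) = Y + 2*B (v(Y, B) = (B + Y) + B = Y + 2*B)
T = -396 (T = -390 - (-1)*(28 + 2*(-17)) = -390 - (-1)*(28 - 34) = -390 - (-1)*(-6) = -390 - 1*6 = -390 - 6 = -396)
(-14 + 19*L(-1, -2))/T - 1867/3583 = (-14 + 19*2)/(-396) - 1867/3583 = (-14 + 38)*(-1/396) - 1867*1/3583 = 24*(-1/396) - 1867/3583 = -2/33 - 1867/3583 = -68777/118239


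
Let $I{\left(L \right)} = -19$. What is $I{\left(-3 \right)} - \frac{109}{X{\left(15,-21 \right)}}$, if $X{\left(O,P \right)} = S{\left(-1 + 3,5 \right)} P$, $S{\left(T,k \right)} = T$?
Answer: $- \frac{689}{42} \approx -16.405$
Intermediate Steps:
$X{\left(O,P \right)} = 2 P$ ($X{\left(O,P \right)} = \left(-1 + 3\right) P = 2 P$)
$I{\left(-3 \right)} - \frac{109}{X{\left(15,-21 \right)}} = -19 - \frac{109}{2 \left(-21\right)} = -19 - \frac{109}{-42} = -19 - - \frac{109}{42} = -19 + \frac{109}{42} = - \frac{689}{42}$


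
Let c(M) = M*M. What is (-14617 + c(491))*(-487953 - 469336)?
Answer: -216791496096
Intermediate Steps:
c(M) = M²
(-14617 + c(491))*(-487953 - 469336) = (-14617 + 491²)*(-487953 - 469336) = (-14617 + 241081)*(-957289) = 226464*(-957289) = -216791496096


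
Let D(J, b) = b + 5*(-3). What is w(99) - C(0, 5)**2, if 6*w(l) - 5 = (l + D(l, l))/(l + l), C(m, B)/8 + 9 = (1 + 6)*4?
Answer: -9148793/396 ≈ -23103.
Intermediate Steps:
C(m, B) = 152 (C(m, B) = -72 + 8*((1 + 6)*4) = -72 + 8*(7*4) = -72 + 8*28 = -72 + 224 = 152)
D(J, b) = -15 + b (D(J, b) = b - 15 = -15 + b)
w(l) = 5/6 + (-15 + 2*l)/(12*l) (w(l) = 5/6 + ((l + (-15 + l))/(l + l))/6 = 5/6 + ((-15 + 2*l)/((2*l)))/6 = 5/6 + ((-15 + 2*l)*(1/(2*l)))/6 = 5/6 + ((-15 + 2*l)/(2*l))/6 = 5/6 + (-15 + 2*l)/(12*l))
w(99) - C(0, 5)**2 = (-5/4 + 99)/99 - 1*152**2 = (1/99)*(391/4) - 1*23104 = 391/396 - 23104 = -9148793/396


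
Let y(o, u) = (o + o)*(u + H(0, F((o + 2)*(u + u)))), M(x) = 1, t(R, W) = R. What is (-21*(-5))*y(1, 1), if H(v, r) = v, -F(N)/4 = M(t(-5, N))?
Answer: 210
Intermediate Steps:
F(N) = -4 (F(N) = -4*1 = -4)
y(o, u) = 2*o*u (y(o, u) = (o + o)*(u + 0) = (2*o)*u = 2*o*u)
(-21*(-5))*y(1, 1) = (-21*(-5))*(2*1*1) = 105*2 = 210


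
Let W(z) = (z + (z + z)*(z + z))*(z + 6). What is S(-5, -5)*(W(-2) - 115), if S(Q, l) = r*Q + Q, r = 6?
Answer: 2065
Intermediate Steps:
S(Q, l) = 7*Q (S(Q, l) = 6*Q + Q = 7*Q)
W(z) = (6 + z)*(z + 4*z**2) (W(z) = (z + (2*z)*(2*z))*(6 + z) = (z + 4*z**2)*(6 + z) = (6 + z)*(z + 4*z**2))
S(-5, -5)*(W(-2) - 115) = (7*(-5))*(-2*(6 + 4*(-2)**2 + 25*(-2)) - 115) = -35*(-2*(6 + 4*4 - 50) - 115) = -35*(-2*(6 + 16 - 50) - 115) = -35*(-2*(-28) - 115) = -35*(56 - 115) = -35*(-59) = 2065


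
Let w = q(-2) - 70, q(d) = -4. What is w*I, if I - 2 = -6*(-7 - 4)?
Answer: -5032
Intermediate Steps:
I = 68 (I = 2 - 6*(-7 - 4) = 2 - 6*(-11) = 2 + 66 = 68)
w = -74 (w = -4 - 70 = -74)
w*I = -74*68 = -5032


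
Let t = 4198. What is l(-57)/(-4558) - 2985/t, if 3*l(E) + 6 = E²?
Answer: -4535917/4783621 ≈ -0.94822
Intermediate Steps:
l(E) = -2 + E²/3
l(-57)/(-4558) - 2985/t = (-2 + (⅓)*(-57)²)/(-4558) - 2985/4198 = (-2 + (⅓)*3249)*(-1/4558) - 2985*1/4198 = (-2 + 1083)*(-1/4558) - 2985/4198 = 1081*(-1/4558) - 2985/4198 = -1081/4558 - 2985/4198 = -4535917/4783621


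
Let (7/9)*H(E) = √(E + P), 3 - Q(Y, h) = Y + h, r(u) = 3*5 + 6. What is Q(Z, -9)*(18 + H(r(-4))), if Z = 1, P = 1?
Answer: 198 + 99*√22/7 ≈ 264.34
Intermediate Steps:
r(u) = 21 (r(u) = 15 + 6 = 21)
Q(Y, h) = 3 - Y - h (Q(Y, h) = 3 - (Y + h) = 3 + (-Y - h) = 3 - Y - h)
H(E) = 9*√(1 + E)/7 (H(E) = 9*√(E + 1)/7 = 9*√(1 + E)/7)
Q(Z, -9)*(18 + H(r(-4))) = (3 - 1*1 - 1*(-9))*(18 + 9*√(1 + 21)/7) = (3 - 1 + 9)*(18 + 9*√22/7) = 11*(18 + 9*√22/7) = 198 + 99*√22/7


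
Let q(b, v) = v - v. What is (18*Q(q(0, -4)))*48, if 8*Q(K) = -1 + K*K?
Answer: -108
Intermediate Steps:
q(b, v) = 0
Q(K) = -⅛ + K²/8 (Q(K) = (-1 + K*K)/8 = (-1 + K²)/8 = -⅛ + K²/8)
(18*Q(q(0, -4)))*48 = (18*(-⅛ + (⅛)*0²))*48 = (18*(-⅛ + (⅛)*0))*48 = (18*(-⅛ + 0))*48 = (18*(-⅛))*48 = -9/4*48 = -108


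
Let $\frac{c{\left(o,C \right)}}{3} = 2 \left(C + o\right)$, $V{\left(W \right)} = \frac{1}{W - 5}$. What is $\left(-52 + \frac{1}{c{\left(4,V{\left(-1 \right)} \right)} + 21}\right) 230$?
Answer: $- \frac{263005}{22} \approx -11955.0$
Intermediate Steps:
$V{\left(W \right)} = \frac{1}{-5 + W}$
$c{\left(o,C \right)} = 6 C + 6 o$ ($c{\left(o,C \right)} = 3 \cdot 2 \left(C + o\right) = 3 \left(2 C + 2 o\right) = 6 C + 6 o$)
$\left(-52 + \frac{1}{c{\left(4,V{\left(-1 \right)} \right)} + 21}\right) 230 = \left(-52 + \frac{1}{\left(\frac{6}{-5 - 1} + 6 \cdot 4\right) + 21}\right) 230 = \left(-52 + \frac{1}{\left(\frac{6}{-6} + 24\right) + 21}\right) 230 = \left(-52 + \frac{1}{\left(6 \left(- \frac{1}{6}\right) + 24\right) + 21}\right) 230 = \left(-52 + \frac{1}{\left(-1 + 24\right) + 21}\right) 230 = \left(-52 + \frac{1}{23 + 21}\right) 230 = \left(-52 + \frac{1}{44}\right) 230 = \left(- \frac{2287}{44}\right) 230 = - \frac{263005}{22}$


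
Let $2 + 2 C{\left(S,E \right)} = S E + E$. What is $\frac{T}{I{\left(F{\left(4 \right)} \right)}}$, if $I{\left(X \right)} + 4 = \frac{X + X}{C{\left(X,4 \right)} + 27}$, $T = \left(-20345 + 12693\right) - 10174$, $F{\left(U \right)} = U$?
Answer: $\frac{80217}{17} \approx 4718.6$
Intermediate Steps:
$C{\left(S,E \right)} = -1 + \frac{E}{2} + \frac{E S}{2}$ ($C{\left(S,E \right)} = -1 + \frac{S E + E}{2} = -1 + \frac{E S + E}{2} = -1 + \frac{E + E S}{2} = -1 + \left(\frac{E}{2} + \frac{E S}{2}\right) = -1 + \frac{E}{2} + \frac{E S}{2}$)
$T = -17826$ ($T = -7652 - 10174 = -17826$)
$I{\left(X \right)} = -4 + \frac{2 X}{28 + 2 X}$ ($I{\left(X \right)} = -4 + \frac{X + X}{\left(-1 + \frac{1}{2} \cdot 4 + \frac{1}{2} \cdot 4 X\right) + 27} = -4 + \frac{2 X}{\left(-1 + 2 + 2 X\right) + 27} = -4 + \frac{2 X}{\left(1 + 2 X\right) + 27} = -4 + \frac{2 X}{28 + 2 X}$)
$\frac{T}{I{\left(F{\left(4 \right)} \right)}} = - \frac{17826}{\frac{1}{14 + 4} \left(-56 - 12\right)} = - \frac{17826}{\frac{1}{18} \left(-56 - 12\right)} = - \frac{17826}{\frac{1}{18} \left(-68\right)} = - \frac{17826}{- \frac{34}{9}} = \left(-17826\right) \left(- \frac{9}{34}\right) = \frac{80217}{17}$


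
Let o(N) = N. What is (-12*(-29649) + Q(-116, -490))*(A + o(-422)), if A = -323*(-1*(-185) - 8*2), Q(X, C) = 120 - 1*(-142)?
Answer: -19585954450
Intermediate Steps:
Q(X, C) = 262 (Q(X, C) = 120 + 142 = 262)
A = -54587 (A = -323*(185 - 16) = -323*169 = -54587)
(-12*(-29649) + Q(-116, -490))*(A + o(-422)) = (-12*(-29649) + 262)*(-54587 - 422) = (355788 + 262)*(-55009) = 356050*(-55009) = -19585954450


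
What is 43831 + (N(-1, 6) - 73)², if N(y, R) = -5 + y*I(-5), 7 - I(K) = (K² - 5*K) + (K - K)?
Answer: 45056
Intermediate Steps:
I(K) = 7 - K² + 5*K (I(K) = 7 - ((K² - 5*K) + (K - K)) = 7 - ((K² - 5*K) + 0) = 7 - (K² - 5*K) = 7 + (-K² + 5*K) = 7 - K² + 5*K)
N(y, R) = -5 - 43*y (N(y, R) = -5 + y*(7 - 1*(-5)² + 5*(-5)) = -5 + y*(7 - 1*25 - 25) = -5 + y*(7 - 25 - 25) = -5 + y*(-43) = -5 - 43*y)
43831 + (N(-1, 6) - 73)² = 43831 + ((-5 - 43*(-1)) - 73)² = 43831 + ((-5 + 43) - 73)² = 43831 + (38 - 73)² = 43831 + (-35)² = 43831 + 1225 = 45056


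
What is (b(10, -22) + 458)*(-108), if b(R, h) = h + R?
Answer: -48168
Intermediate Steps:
b(R, h) = R + h
(b(10, -22) + 458)*(-108) = ((10 - 22) + 458)*(-108) = (-12 + 458)*(-108) = 446*(-108) = -48168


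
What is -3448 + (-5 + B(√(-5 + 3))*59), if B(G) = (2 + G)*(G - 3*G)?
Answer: -3217 - 236*I*√2 ≈ -3217.0 - 333.75*I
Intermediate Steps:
B(G) = -2*G*(2 + G) (B(G) = (2 + G)*(-2*G) = -2*G*(2 + G))
-3448 + (-5 + B(√(-5 + 3))*59) = -3448 + (-5 - 2*√(-5 + 3)*(2 + √(-5 + 3))*59) = -3448 + (-5 - 2*√(-2)*(2 + √(-2))*59) = -3448 + (-5 - 2*I*√2*(2 + I*√2)*59) = -3448 + (-5 - 118*I*√2*(2 + I*√2)) = -3453 - 118*I*√2*(2 + I*√2)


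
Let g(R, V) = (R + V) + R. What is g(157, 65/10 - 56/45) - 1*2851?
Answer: -227857/90 ≈ -2531.7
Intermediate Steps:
g(R, V) = V + 2*R
g(157, 65/10 - 56/45) - 1*2851 = ((65/10 - 56/45) + 2*157) - 1*2851 = ((65*(⅒) - 56*1/45) + 314) - 2851 = ((13/2 - 56/45) + 314) - 2851 = (473/90 + 314) - 2851 = 28733/90 - 2851 = -227857/90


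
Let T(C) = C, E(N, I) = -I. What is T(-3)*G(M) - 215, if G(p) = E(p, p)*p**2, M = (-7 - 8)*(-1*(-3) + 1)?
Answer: -648215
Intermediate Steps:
M = -60 (M = -15*(3 + 1) = -15*4 = -60)
G(p) = -p**3 (G(p) = (-p)*p**2 = -p**3)
T(-3)*G(M) - 215 = -(-3)*(-60)**3 - 215 = -(-3)*(-216000) - 215 = -3*216000 - 215 = -648000 - 215 = -648215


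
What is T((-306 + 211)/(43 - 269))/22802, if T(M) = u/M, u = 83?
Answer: 9379/1083095 ≈ 0.0086594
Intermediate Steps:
T(M) = 83/M
T((-306 + 211)/(43 - 269))/22802 = (83/(((-306 + 211)/(43 - 269))))/22802 = (83/((-95/(-226))))*(1/22802) = (83/((-95*(-1/226))))*(1/22802) = (83/(95/226))*(1/22802) = (83*(226/95))*(1/22802) = (18758/95)*(1/22802) = 9379/1083095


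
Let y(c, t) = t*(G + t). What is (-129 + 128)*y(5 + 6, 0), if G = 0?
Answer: 0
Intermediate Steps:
y(c, t) = t² (y(c, t) = t*(0 + t) = t*t = t²)
(-129 + 128)*y(5 + 6, 0) = (-129 + 128)*0² = -1*0 = 0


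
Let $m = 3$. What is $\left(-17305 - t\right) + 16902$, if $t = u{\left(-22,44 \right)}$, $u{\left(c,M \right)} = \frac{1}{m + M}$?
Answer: $- \frac{18942}{47} \approx -403.02$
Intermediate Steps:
$u{\left(c,M \right)} = \frac{1}{3 + M}$
$t = \frac{1}{47}$ ($t = \frac{1}{3 + 44} = \frac{1}{47} \approx 0.021277$)
$\left(-17305 - t\right) + 16902 = \left(-17305 - \frac{1}{47}\right) + 16902 = - \frac{813336}{47} + 16902 = - \frac{18942}{47}$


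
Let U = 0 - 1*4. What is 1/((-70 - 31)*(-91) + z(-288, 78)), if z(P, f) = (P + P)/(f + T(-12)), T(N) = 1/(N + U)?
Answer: 1247/11451961 ≈ 0.00010889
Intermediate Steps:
U = -4 (U = 0 - 4 = -4)
T(N) = 1/(-4 + N) (T(N) = 1/(N - 4) = 1/(-4 + N))
z(P, f) = 2*P/(-1/16 + f) (z(P, f) = (P + P)/(f + 1/(-4 - 12)) = (2*P)/(f + 1/(-16)) = (2*P)/(f - 1/16) = (2*P)/(-1/16 + f) = 2*P/(-1/16 + f))
1/((-70 - 31)*(-91) + z(-288, 78)) = 1/((-70 - 31)*(-91) + 32*(-288)/(-1 + 16*78)) = 1/(-101*(-91) + 32*(-288)/(-1 + 1248)) = 1/(9191 + 32*(-288)/1247) = 1/(9191 + 32*(-288)*(1/1247)) = 1/(9191 - 9216/1247) = 1/(11451961/1247) = 1247/11451961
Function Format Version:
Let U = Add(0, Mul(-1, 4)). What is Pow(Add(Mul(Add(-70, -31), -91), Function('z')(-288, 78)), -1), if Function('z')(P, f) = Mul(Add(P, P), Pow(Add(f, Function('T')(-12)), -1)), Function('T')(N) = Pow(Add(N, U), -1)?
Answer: Rational(1247, 11451961) ≈ 0.00010889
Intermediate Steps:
U = -4 (U = Add(0, -4) = -4)
Function('T')(N) = Pow(Add(-4, N), -1) (Function('T')(N) = Pow(Add(N, -4), -1) = Pow(Add(-4, N), -1))
Function('z')(P, f) = Mul(2, P, Pow(Add(Rational(-1, 16), f), -1)) (Function('z')(P, f) = Mul(Add(P, P), Pow(Add(f, Pow(Add(-4, -12), -1)), -1)) = Mul(Mul(2, P), Pow(Add(f, Pow(-16, -1)), -1)) = Mul(Mul(2, P), Pow(Add(f, Rational(-1, 16)), -1)) = Mul(Mul(2, P), Pow(Add(Rational(-1, 16), f), -1)) = Mul(2, P, Pow(Add(Rational(-1, 16), f), -1)))
Pow(Add(Mul(Add(-70, -31), -91), Function('z')(-288, 78)), -1) = Pow(Add(Mul(Add(-70, -31), -91), Mul(32, -288, Pow(Add(-1, Mul(16, 78)), -1))), -1) = Pow(Add(Mul(-101, -91), Mul(32, -288, Pow(Add(-1, 1248), -1))), -1) = Pow(Add(9191, Mul(32, -288, Pow(1247, -1))), -1) = Pow(Add(9191, Mul(32, -288, Rational(1, 1247))), -1) = Pow(Add(9191, Rational(-9216, 1247)), -1) = Pow(Rational(11451961, 1247), -1) = Rational(1247, 11451961)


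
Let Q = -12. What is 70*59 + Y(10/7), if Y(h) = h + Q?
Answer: 28836/7 ≈ 4119.4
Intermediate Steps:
Y(h) = -12 + h (Y(h) = h - 12 = -12 + h)
70*59 + Y(10/7) = 70*59 + (-12 + 10/7) = 4130 + (-12 + 10*(⅐)) = 4130 + (-12 + 10/7) = 4130 - 74/7 = 28836/7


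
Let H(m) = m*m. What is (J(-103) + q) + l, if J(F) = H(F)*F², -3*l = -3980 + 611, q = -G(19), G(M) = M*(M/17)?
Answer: 1913383707/17 ≈ 1.1255e+8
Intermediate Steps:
G(M) = M²/17 (G(M) = M*(M*(1/17)) = M*(M/17) = M²/17)
H(m) = m²
q = -361/17 (q = -19²/17 = -361/17 ≈ -21.235)
l = 1123 (l = -(-3980 + 611)/3 = -⅓*(-3369) = 1123)
J(F) = F⁴ (J(F) = F²*F² = F⁴)
(J(-103) + q) + l = ((-103)⁴ - 361/17) + 1123 = (112550881 - 361/17) + 1123 = 1913364616/17 + 1123 = 1913383707/17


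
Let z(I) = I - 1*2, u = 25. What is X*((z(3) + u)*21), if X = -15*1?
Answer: -8190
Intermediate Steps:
X = -15
z(I) = -2 + I (z(I) = I - 2 = -2 + I)
X*((z(3) + u)*21) = -15*((-2 + 3) + 25)*21 = -15*(1 + 25)*21 = -390*21 = -15*546 = -8190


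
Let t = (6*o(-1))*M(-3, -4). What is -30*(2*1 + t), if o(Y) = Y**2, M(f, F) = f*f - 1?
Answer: -1500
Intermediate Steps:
M(f, F) = -1 + f**2 (M(f, F) = f**2 - 1 = -1 + f**2)
t = 48 (t = (6*(-1)**2)*(-1 + (-3)**2) = (6*1)*(-1 + 9) = 6*8 = 48)
-30*(2*1 + t) = -30*(2*1 + 48) = -30*(2 + 48) = -30*50 = -1500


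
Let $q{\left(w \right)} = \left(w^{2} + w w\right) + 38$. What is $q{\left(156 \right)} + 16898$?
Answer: $65608$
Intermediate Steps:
$q{\left(w \right)} = 38 + 2 w^{2}$ ($q{\left(w \right)} = \left(w^{2} + w^{2}\right) + 38 = 2 w^{2} + 38 = 38 + 2 w^{2}$)
$q{\left(156 \right)} + 16898 = \left(38 + 2 \cdot 156^{2}\right) + 16898 = \left(38 + 2 \cdot 24336\right) + 16898 = \left(38 + 48672\right) + 16898 = 48710 + 16898 = 65608$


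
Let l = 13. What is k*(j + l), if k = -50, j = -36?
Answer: 1150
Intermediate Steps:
k*(j + l) = -50*(-36 + 13) = -50*(-23) = 1150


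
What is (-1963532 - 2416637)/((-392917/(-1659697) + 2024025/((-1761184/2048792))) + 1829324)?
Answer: 1600421660230081364/191908617134455815 ≈ 8.3395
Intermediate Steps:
(-1963532 - 2416637)/((-392917/(-1659697) + 2024025/((-1761184/2048792))) + 1829324) = -4380169/((-392917*(-1/1659697) + 2024025/((-1761184*1/2048792))) + 1829324) = -4380169/((392917/1659697 + 2024025/(-220148/256099)) + 1829324) = -4380169/((392917/1659697 + 2024025*(-256099/220148)) + 1829324) = -4380169/((392917/1659697 - 518350778475/220148) + 1829324) = -4380169/(-860305145482730359/365378975156 + 1829324) = -4380169/(-191908617134455815/365378975156) = -4380169*(-365378975156/191908617134455815) = 1600421660230081364/191908617134455815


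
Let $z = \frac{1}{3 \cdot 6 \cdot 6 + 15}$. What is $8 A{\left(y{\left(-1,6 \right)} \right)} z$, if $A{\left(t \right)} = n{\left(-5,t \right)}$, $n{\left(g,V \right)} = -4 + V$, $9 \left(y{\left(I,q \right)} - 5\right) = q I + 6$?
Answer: $\frac{8}{123} \approx 0.065041$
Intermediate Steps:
$y{\left(I,q \right)} = \frac{17}{3} + \frac{I q}{9}$ ($y{\left(I,q \right)} = 5 + \frac{q I + 6}{9} = 5 + \frac{I q + 6}{9} = 5 + \frac{6 + I q}{9} = 5 + \left(\frac{2}{3} + \frac{I q}{9}\right) = \frac{17}{3} + \frac{I q}{9}$)
$z = \frac{1}{123}$ ($z = \frac{1}{18 \cdot 6 + 15} = \frac{1}{108 + 15} = \frac{1}{123} \approx 0.0081301$)
$A{\left(t \right)} = -4 + t$
$8 A{\left(y{\left(-1,6 \right)} \right)} z = 8 \left(-4 + \left(\frac{17}{3} + \frac{1}{9} \left(-1\right) 6\right)\right) \frac{1}{123} = 8 \left(-4 + \left(\frac{17}{3} - \frac{2}{3}\right)\right) \frac{1}{123} = 8 \left(-4 + 5\right) \frac{1}{123} = 8 \cdot 1 \cdot \frac{1}{123} = 8 \cdot \frac{1}{123} = \frac{8}{123}$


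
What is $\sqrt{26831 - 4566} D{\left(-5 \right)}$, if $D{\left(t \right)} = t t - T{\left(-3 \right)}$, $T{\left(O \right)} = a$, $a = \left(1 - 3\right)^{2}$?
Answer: $21 \sqrt{22265} \approx 3133.5$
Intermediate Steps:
$a = 4$ ($a = \left(-2\right)^{2} = 4$)
$T{\left(O \right)} = 4$
$D{\left(t \right)} = -4 + t^{2}$ ($D{\left(t \right)} = t t - 4 = t^{2} - 4 = -4 + t^{2}$)
$\sqrt{26831 - 4566} D{\left(-5 \right)} = \sqrt{26831 - 4566} \left(-4 + \left(-5\right)^{2}\right) = \sqrt{22265} \left(-4 + 25\right) = \sqrt{22265} \cdot 21 = 21 \sqrt{22265}$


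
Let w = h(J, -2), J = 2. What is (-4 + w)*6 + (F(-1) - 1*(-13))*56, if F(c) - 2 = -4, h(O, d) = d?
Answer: 580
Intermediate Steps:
F(c) = -2 (F(c) = 2 - 4 = -2)
w = -2
(-4 + w)*6 + (F(-1) - 1*(-13))*56 = (-4 - 2)*6 + (-2 - 1*(-13))*56 = -6*6 + (-2 + 13)*56 = -36 + 11*56 = -36 + 616 = 580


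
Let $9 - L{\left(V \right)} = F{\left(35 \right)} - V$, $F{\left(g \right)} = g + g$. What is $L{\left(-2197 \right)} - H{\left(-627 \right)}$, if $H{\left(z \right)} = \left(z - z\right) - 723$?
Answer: $-1535$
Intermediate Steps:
$F{\left(g \right)} = 2 g$
$L{\left(V \right)} = -61 + V$ ($L{\left(V \right)} = 9 - \left(2 \cdot 35 - V\right) = 9 - \left(70 - V\right) = 9 + \left(-70 + V\right) = -61 + V$)
$H{\left(z \right)} = -723$ ($H{\left(z \right)} = 0 - 723 = -723$)
$L{\left(-2197 \right)} - H{\left(-627 \right)} = \left(-61 - 2197\right) - -723 = -2258 + 723 = -1535$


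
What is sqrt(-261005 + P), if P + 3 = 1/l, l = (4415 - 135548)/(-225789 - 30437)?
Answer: I*sqrt(4488224390054454)/131133 ≈ 510.89*I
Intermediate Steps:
l = 131133/256226 (l = -131133/(-256226) = -131133*(-1/256226) = 131133/256226 ≈ 0.51179)
P = -137173/131133 (P = -3 + 1/(131133/256226) = -3 + 256226/131133 = -137173/131133 ≈ -1.0461)
sqrt(-261005 + P) = sqrt(-261005 - 137173/131133) = sqrt(-34226505838/131133) = I*sqrt(4488224390054454)/131133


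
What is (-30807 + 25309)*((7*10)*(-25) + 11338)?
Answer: -52714824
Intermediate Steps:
(-30807 + 25309)*((7*10)*(-25) + 11338) = -5498*(70*(-25) + 11338) = -5498*(-1750 + 11338) = -5498*9588 = -52714824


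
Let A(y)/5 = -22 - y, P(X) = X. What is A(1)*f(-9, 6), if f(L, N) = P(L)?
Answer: 1035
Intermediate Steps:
f(L, N) = L
A(y) = -110 - 5*y (A(y) = 5*(-22 - y) = -110 - 5*y)
A(1)*f(-9, 6) = (-110 - 5*1)*(-9) = (-110 - 5)*(-9) = -115*(-9) = 1035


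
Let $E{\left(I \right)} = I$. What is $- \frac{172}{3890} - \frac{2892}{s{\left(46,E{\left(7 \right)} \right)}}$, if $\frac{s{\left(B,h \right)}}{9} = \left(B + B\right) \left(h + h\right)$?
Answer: $- \frac{551821}{1878870} \approx -0.2937$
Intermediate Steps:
$s{\left(B,h \right)} = 36 B h$ ($s{\left(B,h \right)} = 9 \left(B + B\right) \left(h + h\right) = 9 \cdot 2 B 2 h = 9 \cdot 4 B h = 36 B h$)
$- \frac{172}{3890} - \frac{2892}{s{\left(46,E{\left(7 \right)} \right)}} = - \frac{172}{3890} - \frac{2892}{36 \cdot 46 \cdot 7} = \left(-172\right) \frac{1}{3890} - \frac{2892}{11592} = - \frac{86}{1945} - \frac{241}{966} = - \frac{551821}{1878870}$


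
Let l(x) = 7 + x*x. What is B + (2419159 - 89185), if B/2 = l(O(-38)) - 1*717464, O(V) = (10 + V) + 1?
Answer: 896518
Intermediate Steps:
O(V) = 11 + V
l(x) = 7 + x²
B = -1433456 (B = 2*((7 + (11 - 38)²) - 1*717464) = 2*((7 + (-27)²) - 717464) = 2*((7 + 729) - 717464) = 2*(736 - 717464) = 2*(-716728) = -1433456)
B + (2419159 - 89185) = -1433456 + (2419159 - 89185) = -1433456 + 2329974 = 896518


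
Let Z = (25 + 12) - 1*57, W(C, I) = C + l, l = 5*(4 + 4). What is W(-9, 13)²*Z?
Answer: -19220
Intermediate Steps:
l = 40 (l = 5*8 = 40)
W(C, I) = 40 + C (W(C, I) = C + 40 = 40 + C)
Z = -20 (Z = 37 - 57 = -20)
W(-9, 13)²*Z = (40 - 9)²*(-20) = 31²*(-20) = 961*(-20) = -19220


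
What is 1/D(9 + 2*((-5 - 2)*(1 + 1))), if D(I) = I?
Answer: -1/19 ≈ -0.052632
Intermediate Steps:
1/D(9 + 2*((-5 - 2)*(1 + 1))) = 1/(9 + 2*((-5 - 2)*(1 + 1))) = 1/(9 + 2*(-7*2)) = 1/(9 + 2*(-14)) = 1/(9 - 28) = 1/(-19) = -1/19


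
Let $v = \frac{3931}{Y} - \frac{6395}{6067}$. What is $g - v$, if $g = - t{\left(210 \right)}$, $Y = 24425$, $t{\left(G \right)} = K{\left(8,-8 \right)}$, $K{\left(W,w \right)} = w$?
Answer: $\frac{1317840298}{148186475} \approx 8.8931$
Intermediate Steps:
$t{\left(G \right)} = -8$
$v = - \frac{132348498}{148186475}$ ($v = \frac{3931}{24425} - \frac{6395}{6067} = - \frac{132348498}{148186475} \approx -0.89312$)
$g = 8$ ($g = \left(-1\right) \left(-8\right) = 8$)
$g - v = 8 - - \frac{132348498}{148186475} = 8 + \frac{132348498}{148186475} = \frac{1317840298}{148186475}$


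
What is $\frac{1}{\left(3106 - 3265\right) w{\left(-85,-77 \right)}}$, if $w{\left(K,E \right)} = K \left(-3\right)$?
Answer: $- \frac{1}{40545} \approx -2.4664 \cdot 10^{-5}$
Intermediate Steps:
$w{\left(K,E \right)} = - 3 K$
$\frac{1}{\left(3106 - 3265\right) w{\left(-85,-77 \right)}} = \frac{1}{\left(3106 - 3265\right) \left(\left(-3\right) \left(-85\right)\right)} = \frac{1}{\left(-159\right) 255} = \left(- \frac{1}{159}\right) \frac{1}{255} = - \frac{1}{40545}$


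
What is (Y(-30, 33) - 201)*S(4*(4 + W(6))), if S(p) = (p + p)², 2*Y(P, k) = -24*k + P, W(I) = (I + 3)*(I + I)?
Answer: -491323392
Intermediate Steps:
W(I) = 2*I*(3 + I) (W(I) = (3 + I)*(2*I) = 2*I*(3 + I))
Y(P, k) = P/2 - 12*k (Y(P, k) = (-24*k + P)/2 = (P - 24*k)/2 = P/2 - 12*k)
S(p) = 4*p² (S(p) = (2*p)² = 4*p²)
(Y(-30, 33) - 201)*S(4*(4 + W(6))) = (((½)*(-30) - 12*33) - 201)*(4*(4*(4 + 2*6*(3 + 6)))²) = ((-15 - 396) - 201)*(4*(4*(4 + 2*6*9))²) = (-411 - 201)*(4*(4*(4 + 108))²) = -2448*(4*112)² = -2448*448² = -2448*200704 = -612*802816 = -491323392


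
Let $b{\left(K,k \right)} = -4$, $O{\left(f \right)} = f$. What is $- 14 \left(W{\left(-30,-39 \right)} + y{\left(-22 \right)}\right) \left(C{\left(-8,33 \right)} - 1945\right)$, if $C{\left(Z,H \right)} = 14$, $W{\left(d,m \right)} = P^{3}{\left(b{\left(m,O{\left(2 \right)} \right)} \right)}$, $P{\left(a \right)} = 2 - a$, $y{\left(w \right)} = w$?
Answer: $5244596$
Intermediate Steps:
$W{\left(d,m \right)} = 216$ ($W{\left(d,m \right)} = \left(2 - -4\right)^{3} = \left(2 + 4\right)^{3} = 6^{3} = 216$)
$- 14 \left(W{\left(-30,-39 \right)} + y{\left(-22 \right)}\right) \left(C{\left(-8,33 \right)} - 1945\right) = - 14 \left(216 - 22\right) \left(14 - 1945\right) = - 14 \cdot 194 \left(-1931\right) = \left(-14\right) \left(-374614\right) = 5244596$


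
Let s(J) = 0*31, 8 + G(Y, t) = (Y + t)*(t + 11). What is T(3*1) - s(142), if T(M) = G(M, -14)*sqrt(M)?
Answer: 25*sqrt(3) ≈ 43.301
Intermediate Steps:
G(Y, t) = -8 + (11 + t)*(Y + t) (G(Y, t) = -8 + (Y + t)*(t + 11) = -8 + (Y + t)*(11 + t) = -8 + (11 + t)*(Y + t))
s(J) = 0
T(M) = sqrt(M)*(34 - 3*M) (T(M) = (-8 + (-14)**2 + 11*M + 11*(-14) + M*(-14))*sqrt(M) = (-8 + 196 + 11*M - 154 - 14*M)*sqrt(M) = (34 - 3*M)*sqrt(M) = sqrt(M)*(34 - 3*M))
T(3*1) - s(142) = sqrt(3*1)*(34 - 9) - 1*0 = sqrt(3)*(34 - 3*3) + 0 = sqrt(3)*(34 - 9) + 0 = sqrt(3)*25 + 0 = 25*sqrt(3) + 0 = 25*sqrt(3)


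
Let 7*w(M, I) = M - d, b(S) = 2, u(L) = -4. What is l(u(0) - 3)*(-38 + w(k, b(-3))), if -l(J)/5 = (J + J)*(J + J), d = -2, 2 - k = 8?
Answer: 37800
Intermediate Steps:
k = -6 (k = 2 - 1*8 = 2 - 8 = -6)
l(J) = -20*J² (l(J) = -5*(J + J)*(J + J) = -5*2*J*2*J = -20*J²)
w(M, I) = 2/7 + M/7 (w(M, I) = (M - 1*(-2))/7 = (M + 2)/7 = (2 + M)/7 = 2/7 + M/7)
l(u(0) - 3)*(-38 + w(k, b(-3))) = (-20*(-4 - 3)²)*(-38 + (2/7 + (⅐)*(-6))) = (-20*(-7)²)*(-38 + (2/7 - 6/7)) = (-20*49)*(-38 - 4/7) = -980*(-270/7) = 37800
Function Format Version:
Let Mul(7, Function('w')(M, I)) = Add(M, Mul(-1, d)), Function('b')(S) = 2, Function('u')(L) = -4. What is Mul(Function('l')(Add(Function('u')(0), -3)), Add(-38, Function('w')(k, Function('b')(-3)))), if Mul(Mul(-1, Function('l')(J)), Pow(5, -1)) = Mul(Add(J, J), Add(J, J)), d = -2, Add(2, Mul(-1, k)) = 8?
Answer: 37800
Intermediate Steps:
k = -6 (k = Add(2, Mul(-1, 8)) = Add(2, -8) = -6)
Function('l')(J) = Mul(-20, Pow(J, 2)) (Function('l')(J) = Mul(-5, Mul(Add(J, J), Add(J, J))) = Mul(-5, Mul(Mul(2, J), Mul(2, J))) = Mul(-5, Mul(4, Pow(J, 2))) = Mul(-20, Pow(J, 2)))
Function('w')(M, I) = Add(Rational(2, 7), Mul(Rational(1, 7), M)) (Function('w')(M, I) = Mul(Rational(1, 7), Add(M, Mul(-1, -2))) = Mul(Rational(1, 7), Add(M, 2)) = Mul(Rational(1, 7), Add(2, M)) = Add(Rational(2, 7), Mul(Rational(1, 7), M)))
Mul(Function('l')(Add(Function('u')(0), -3)), Add(-38, Function('w')(k, Function('b')(-3)))) = Mul(Mul(-20, Pow(Add(-4, -3), 2)), Add(-38, Add(Rational(2, 7), Mul(Rational(1, 7), -6)))) = Mul(Mul(-20, Pow(-7, 2)), Add(-38, Add(Rational(2, 7), Rational(-6, 7)))) = Mul(Mul(-20, 49), Add(-38, Rational(-4, 7))) = Mul(-980, Rational(-270, 7)) = 37800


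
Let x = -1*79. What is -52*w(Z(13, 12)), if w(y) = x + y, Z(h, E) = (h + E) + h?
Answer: 2132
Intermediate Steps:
Z(h, E) = E + 2*h (Z(h, E) = (E + h) + h = E + 2*h)
x = -79
w(y) = -79 + y
-52*w(Z(13, 12)) = -52*(-79 + (12 + 2*13)) = -52*(-79 + (12 + 26)) = -52*(-79 + 38) = -52*(-41) = 2132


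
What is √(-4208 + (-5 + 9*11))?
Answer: 11*I*√34 ≈ 64.141*I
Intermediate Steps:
√(-4208 + (-5 + 9*11)) = √(-4208 + (-5 + 99)) = √(-4208 + 94) = √(-4114) = 11*I*√34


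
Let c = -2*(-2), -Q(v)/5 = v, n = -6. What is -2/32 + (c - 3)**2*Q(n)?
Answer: 479/16 ≈ 29.938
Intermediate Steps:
Q(v) = -5*v
c = 4
-2/32 + (c - 3)**2*Q(n) = -2/32 + (4 - 3)**2*(-5*(-6)) = -2*1/32 + 1**2*30 = -1/16 + 1*30 = -1/16 + 30 = 479/16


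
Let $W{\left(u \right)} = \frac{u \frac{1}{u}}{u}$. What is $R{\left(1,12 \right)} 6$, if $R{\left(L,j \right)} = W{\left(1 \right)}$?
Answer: $6$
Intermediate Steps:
$W{\left(u \right)} = \frac{1}{u}$ ($W{\left(u \right)} = 1 \frac{1}{u} = \frac{1}{u}$)
$R{\left(L,j \right)} = 1$ ($R{\left(L,j \right)} = 1^{-1} = 1$)
$R{\left(1,12 \right)} 6 = 1 \cdot 6 = 6$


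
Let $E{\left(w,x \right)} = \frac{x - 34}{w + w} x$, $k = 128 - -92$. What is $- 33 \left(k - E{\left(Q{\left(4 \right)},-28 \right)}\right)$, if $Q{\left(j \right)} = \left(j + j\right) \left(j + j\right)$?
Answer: $- \frac{108999}{16} \approx -6812.4$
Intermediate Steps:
$k = 220$ ($k = 128 + 92 = 220$)
$Q{\left(j \right)} = 4 j^{2}$ ($Q{\left(j \right)} = 2 j 2 j = 4 j^{2}$)
$E{\left(w,x \right)} = \frac{x \left(-34 + x\right)}{2 w}$ ($E{\left(w,x \right)} = \frac{-34 + x}{2 w} x = \frac{x \left(-34 + x\right)}{2 w}$)
$- 33 \left(k - E{\left(Q{\left(4 \right)},-28 \right)}\right) = - 33 \left(220 - \frac{1}{2} \left(-28\right) \frac{1}{4 \cdot 4^{2}} \left(-34 - 28\right)\right) = - 33 \left(220 - \frac{1}{2} \left(-28\right) \frac{1}{4 \cdot 16} \left(-62\right)\right) = - 33 \left(220 - \frac{1}{2} \left(-28\right) \frac{1}{64} \left(-62\right)\right) = - 33 \left(220 - \frac{217}{16}\right) = \left(-33\right) \frac{3303}{16} = - \frac{108999}{16}$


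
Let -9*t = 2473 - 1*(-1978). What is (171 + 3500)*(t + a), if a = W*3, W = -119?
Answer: -28134544/9 ≈ -3.1261e+6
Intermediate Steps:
a = -357 (a = -119*3 = -357)
t = -4451/9 (t = -(2473 - 1*(-1978))/9 = -(2473 + 1978)/9 = -⅑*4451 = -4451/9 ≈ -494.56)
(171 + 3500)*(t + a) = (171 + 3500)*(-4451/9 - 357) = 3671*(-7664/9) = -28134544/9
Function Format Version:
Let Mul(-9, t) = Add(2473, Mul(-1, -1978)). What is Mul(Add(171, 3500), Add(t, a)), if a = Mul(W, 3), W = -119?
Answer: Rational(-28134544, 9) ≈ -3.1261e+6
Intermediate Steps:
a = -357 (a = Mul(-119, 3) = -357)
t = Rational(-4451, 9) (t = Mul(Rational(-1, 9), Add(2473, Mul(-1, -1978))) = Mul(Rational(-1, 9), Add(2473, 1978)) = Mul(Rational(-1, 9), 4451) = Rational(-4451, 9) ≈ -494.56)
Mul(Add(171, 3500), Add(t, a)) = Mul(Add(171, 3500), Add(Rational(-4451, 9), -357)) = Mul(3671, Rational(-7664, 9)) = Rational(-28134544, 9)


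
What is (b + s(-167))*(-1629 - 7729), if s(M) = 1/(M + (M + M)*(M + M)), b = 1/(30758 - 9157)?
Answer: -1244520420/2406113789 ≈ -0.51723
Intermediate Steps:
b = 1/21601 ≈ 4.6294e-5
s(M) = 1/(M + 4*M**2) (s(M) = 1/(M + (2*M)*(2*M)) = 1/(M + 4*M**2))
(b + s(-167))*(-1629 - 7729) = (1/21601 + 1/((-167)*(1 + 4*(-167))))*(-1629 - 7729) = (1/21601 - 1/(167*(1 - 668)))*(-9358) = (1/21601 - 1/167/(-667))*(-9358) = (1/21601 - 1/167*(-1/667))*(-9358) = (1/21601 + 1/111389)*(-9358) = (132990/2406113789)*(-9358) = -1244520420/2406113789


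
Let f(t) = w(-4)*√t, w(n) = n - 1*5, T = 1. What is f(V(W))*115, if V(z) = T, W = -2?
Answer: -1035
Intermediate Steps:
V(z) = 1
w(n) = -5 + n (w(n) = n - 5 = -5 + n)
f(t) = -9*√t (f(t) = (-5 - 4)*√t = -9*√t)
f(V(W))*115 = -9*√1*115 = -9*1*115 = -9*115 = -1035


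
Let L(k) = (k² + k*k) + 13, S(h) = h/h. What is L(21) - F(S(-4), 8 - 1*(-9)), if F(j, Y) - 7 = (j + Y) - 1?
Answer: 871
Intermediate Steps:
S(h) = 1
F(j, Y) = 6 + Y + j (F(j, Y) = 7 + ((j + Y) - 1) = 7 + ((Y + j) - 1) = 7 + (-1 + Y + j) = 6 + Y + j)
L(k) = 13 + 2*k² (L(k) = (k² + k²) + 13 = 2*k² + 13 = 13 + 2*k²)
L(21) - F(S(-4), 8 - 1*(-9)) = (13 + 2*21²) - (6 + (8 - 1*(-9)) + 1) = (13 + 2*441) - (6 + (8 + 9) + 1) = (13 + 882) - (6 + 17 + 1) = 895 - 1*24 = 895 - 24 = 871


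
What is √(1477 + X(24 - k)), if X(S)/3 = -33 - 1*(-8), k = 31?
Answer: √1402 ≈ 37.443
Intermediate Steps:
X(S) = -75 (X(S) = 3*(-33 - 1*(-8)) = 3*(-33 + 8) = 3*(-25) = -75)
√(1477 + X(24 - k)) = √(1477 - 75) = √1402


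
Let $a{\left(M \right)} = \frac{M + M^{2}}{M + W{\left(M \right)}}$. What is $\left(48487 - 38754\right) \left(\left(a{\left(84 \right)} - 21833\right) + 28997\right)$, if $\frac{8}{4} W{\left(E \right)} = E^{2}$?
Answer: $\frac{2999097421}{43} \approx 6.9746 \cdot 10^{7}$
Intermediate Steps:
$W{\left(E \right)} = \frac{E^{2}}{2}$
$a{\left(M \right)} = \frac{M + M^{2}}{M + \frac{M^{2}}{2}}$
$\left(48487 - 38754\right) \left(\left(a{\left(84 \right)} - 21833\right) + 28997\right) = \left(48487 - 38754\right) \left(\left(\frac{2 \left(1 + 84\right)}{2 + 84} - 21833\right) + 28997\right) = 9733 \left(\left(2 \cdot \frac{1}{86} \cdot 85 - 21833\right) + 28997\right) = 9733 \left(\left(\frac{85}{43} - 21833\right) + 28997\right) = 9733 \left(- \frac{938734}{43} + 28997\right) = 9733 \cdot \frac{308137}{43} = \frac{2999097421}{43}$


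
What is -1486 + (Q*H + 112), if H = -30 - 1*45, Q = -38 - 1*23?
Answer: 3201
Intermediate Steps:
Q = -61 (Q = -38 - 23 = -61)
H = -75 (H = -30 - 45 = -75)
-1486 + (Q*H + 112) = -1486 + (-61*(-75) + 112) = -1486 + (4575 + 112) = -1486 + 4687 = 3201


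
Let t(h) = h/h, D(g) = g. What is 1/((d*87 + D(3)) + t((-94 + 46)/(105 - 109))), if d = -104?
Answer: -1/9044 ≈ -0.00011057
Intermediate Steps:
t(h) = 1
1/((d*87 + D(3)) + t((-94 + 46)/(105 - 109))) = 1/((-104*87 + 3) + 1) = 1/((-9048 + 3) + 1) = 1/(-9045 + 1) = 1/(-9044) = -1/9044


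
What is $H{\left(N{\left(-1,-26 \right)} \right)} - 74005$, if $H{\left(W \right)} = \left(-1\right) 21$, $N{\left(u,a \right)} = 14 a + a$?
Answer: $-74026$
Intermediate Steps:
$N{\left(u,a \right)} = 15 a$
$H{\left(W \right)} = -21$
$H{\left(N{\left(-1,-26 \right)} \right)} - 74005 = -21 - 74005 = -74026$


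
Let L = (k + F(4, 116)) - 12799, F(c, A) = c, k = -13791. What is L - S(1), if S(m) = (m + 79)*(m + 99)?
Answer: -34586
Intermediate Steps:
S(m) = (79 + m)*(99 + m)
L = -26586 (L = (-13791 + 4) - 12799 = -13787 - 12799 = -26586)
L - S(1) = -26586 - (7821 + 1² + 178*1) = -26586 - (7821 + 1 + 178) = -26586 - 1*8000 = -26586 - 8000 = -34586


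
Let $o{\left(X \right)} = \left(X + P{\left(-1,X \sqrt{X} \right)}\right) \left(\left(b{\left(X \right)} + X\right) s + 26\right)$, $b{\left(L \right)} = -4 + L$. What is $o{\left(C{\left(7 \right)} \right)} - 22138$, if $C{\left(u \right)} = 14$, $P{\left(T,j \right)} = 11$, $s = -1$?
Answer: $-22088$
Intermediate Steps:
$o{\left(X \right)} = \left(11 + X\right) \left(30 - 2 X\right)$ ($o{\left(X \right)} = \left(X + 11\right) \left(\left(\left(-4 + X\right) + X\right) \left(-1\right) + 26\right) = \left(11 + X\right) \left(\left(-4 + 2 X\right) \left(-1\right) + 26\right) = \left(11 + X\right) \left(\left(4 - 2 X\right) + 26\right) = \left(11 + X\right) \left(30 - 2 X\right)$)
$o{\left(C{\left(7 \right)} \right)} - 22138 = \left(330 - 2 \cdot 14^{2} + 8 \cdot 14\right) - 22138 = \left(330 - 392 + 112\right) - 22138 = 50 - 22138 = -22088$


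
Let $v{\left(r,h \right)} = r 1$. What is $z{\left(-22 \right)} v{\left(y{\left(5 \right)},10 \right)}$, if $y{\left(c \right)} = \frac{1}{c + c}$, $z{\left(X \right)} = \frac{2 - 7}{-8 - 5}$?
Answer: $\frac{1}{26} \approx 0.038462$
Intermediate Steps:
$z{\left(X \right)} = \frac{5}{13}$ ($z{\left(X \right)} = - \frac{5}{-13} = \left(-5\right) \left(- \frac{1}{13}\right) = \frac{5}{13}$)
$y{\left(c \right)} = \frac{1}{2 c}$
$v{\left(r,h \right)} = r$
$z{\left(-22 \right)} v{\left(y{\left(5 \right)},10 \right)} = \frac{5 \frac{1}{2 \cdot 5}}{13} = \frac{5 \cdot \frac{1}{2} \cdot \frac{1}{5}}{13} = \frac{5}{13} \cdot \frac{1}{10} = \frac{1}{26}$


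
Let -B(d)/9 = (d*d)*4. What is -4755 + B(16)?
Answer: -13971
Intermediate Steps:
B(d) = -36*d² (B(d) = -9*d*d*4 = -9*d²*4 = -36*d²)
-4755 + B(16) = -4755 - 36*16² = -4755 - 36*256 = -4755 - 9216 = -13971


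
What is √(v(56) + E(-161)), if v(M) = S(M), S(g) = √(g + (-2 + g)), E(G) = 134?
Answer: √(134 + √110) ≈ 12.020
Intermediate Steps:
S(g) = √(-2 + 2*g)
v(M) = √(-2 + 2*M)
√(v(56) + E(-161)) = √(√(-2 + 2*56) + 134) = √(√(-2 + 112) + 134) = √(√110 + 134) = √(134 + √110)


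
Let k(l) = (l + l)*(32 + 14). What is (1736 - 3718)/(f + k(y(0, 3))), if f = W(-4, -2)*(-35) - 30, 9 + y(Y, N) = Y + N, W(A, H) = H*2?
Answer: 991/221 ≈ 4.4842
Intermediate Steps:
W(A, H) = 2*H
y(Y, N) = -9 + N + Y (y(Y, N) = -9 + (Y + N) = -9 + (N + Y) = -9 + N + Y)
k(l) = 92*l (k(l) = (2*l)*46 = 92*l)
f = 110 (f = (2*(-2))*(-35) - 30 = -4*(-35) - 30 = 140 - 30 = 110)
(1736 - 3718)/(f + k(y(0, 3))) = (1736 - 3718)/(110 + 92*(-9 + 3 + 0)) = -1982/(110 + 92*(-6)) = -1982/(110 - 552) = -1982/(-442) = -1982*(-1/442) = 991/221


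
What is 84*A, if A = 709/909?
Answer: 19852/303 ≈ 65.518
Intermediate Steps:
A = 709/909 (A = 709*(1/909) = 709/909 ≈ 0.77998)
84*A = 84*(709/909) = 19852/303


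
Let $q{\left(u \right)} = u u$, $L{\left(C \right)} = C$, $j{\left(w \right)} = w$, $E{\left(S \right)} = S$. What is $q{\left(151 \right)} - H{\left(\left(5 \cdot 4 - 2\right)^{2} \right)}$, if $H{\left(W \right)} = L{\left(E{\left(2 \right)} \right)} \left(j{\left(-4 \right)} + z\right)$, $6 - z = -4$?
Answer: $22789$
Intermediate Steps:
$z = 10$ ($z = 6 - -4 = 6 + 4 = 10$)
$q{\left(u \right)} = u^{2}$
$H{\left(W \right)} = 12$ ($H{\left(W \right)} = 2 \left(-4 + 10\right) = 2 \cdot 6 = 12$)
$q{\left(151 \right)} - H{\left(\left(5 \cdot 4 - 2\right)^{2} \right)} = 151^{2} - 12 = 22801 - 12 = 22789$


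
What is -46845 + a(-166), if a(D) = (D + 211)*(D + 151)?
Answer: -47520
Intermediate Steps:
a(D) = (151 + D)*(211 + D) (a(D) = (211 + D)*(151 + D) = (151 + D)*(211 + D))
-46845 + a(-166) = -46845 + (31861 + (-166)² + 362*(-166)) = -46845 + (31861 + 27556 - 60092) = -46845 - 675 = -47520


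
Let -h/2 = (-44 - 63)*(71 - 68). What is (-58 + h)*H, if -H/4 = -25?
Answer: 58400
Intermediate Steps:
H = 100 (H = -4*(-25) = 100)
h = 642 (h = -2*(-44 - 63)*(71 - 68) = -(-214)*3 = -2*(-321) = 642)
(-58 + h)*H = (-58 + 642)*100 = 584*100 = 58400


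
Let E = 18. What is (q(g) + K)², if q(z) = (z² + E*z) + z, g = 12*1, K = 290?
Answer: 438244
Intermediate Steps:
g = 12
q(z) = z² + 19*z (q(z) = (z² + 18*z) + z = z² + 19*z)
(q(g) + K)² = (12*(19 + 12) + 290)² = (12*31 + 290)² = (372 + 290)² = 662² = 438244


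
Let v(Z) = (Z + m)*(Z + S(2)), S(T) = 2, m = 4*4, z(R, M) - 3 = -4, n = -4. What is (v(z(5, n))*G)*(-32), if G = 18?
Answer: -8640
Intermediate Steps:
z(R, M) = -1 (z(R, M) = 3 - 4 = -1)
m = 16
v(Z) = (2 + Z)*(16 + Z) (v(Z) = (Z + 16)*(Z + 2) = (16 + Z)*(2 + Z) = (2 + Z)*(16 + Z))
(v(z(5, n))*G)*(-32) = ((32 + (-1)**2 + 18*(-1))*18)*(-32) = ((32 + 1 - 18)*18)*(-32) = (15*18)*(-32) = 270*(-32) = -8640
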